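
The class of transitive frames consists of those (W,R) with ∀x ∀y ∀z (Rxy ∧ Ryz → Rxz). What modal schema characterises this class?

This is transitivity; the standard corresponding axiom is 4: □ψ → □□ψ.

□ψ → □□ψ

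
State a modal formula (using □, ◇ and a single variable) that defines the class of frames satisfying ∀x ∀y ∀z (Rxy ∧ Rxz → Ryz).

The condition is the Euclidean property. The 5 schema ◇r → □◇r defines it.
Suppose ◇r→□◇r is valid. Take Rxy, Rxz and set V(r)={y}. Then ◇r at x, so □◇r at x, so ◇r at z, so some w with Rzw has r; w=y, i.e. Rzy. By symmetry of the argument, Ryz.

◇r → □◇r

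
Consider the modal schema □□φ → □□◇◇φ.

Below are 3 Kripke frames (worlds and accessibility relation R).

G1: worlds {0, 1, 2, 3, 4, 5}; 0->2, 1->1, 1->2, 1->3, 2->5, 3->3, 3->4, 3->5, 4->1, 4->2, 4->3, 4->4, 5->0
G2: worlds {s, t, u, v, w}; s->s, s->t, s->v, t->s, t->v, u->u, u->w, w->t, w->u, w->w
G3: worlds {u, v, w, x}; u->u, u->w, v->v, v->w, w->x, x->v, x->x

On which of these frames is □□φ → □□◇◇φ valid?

This is the axiom for a generalized confluence (Geach) condition; its first-order frame correspondent is ∀x ∀z (xR²z → ∃w (xR²w ∧ zR²w)).
G1: fails — 0R²5 but no w with 0R²w and 5R²w.
G2: fails — sR²v but no w* with sR²w* and vR²w*.
G3: holds.
Valid on: G3.

G3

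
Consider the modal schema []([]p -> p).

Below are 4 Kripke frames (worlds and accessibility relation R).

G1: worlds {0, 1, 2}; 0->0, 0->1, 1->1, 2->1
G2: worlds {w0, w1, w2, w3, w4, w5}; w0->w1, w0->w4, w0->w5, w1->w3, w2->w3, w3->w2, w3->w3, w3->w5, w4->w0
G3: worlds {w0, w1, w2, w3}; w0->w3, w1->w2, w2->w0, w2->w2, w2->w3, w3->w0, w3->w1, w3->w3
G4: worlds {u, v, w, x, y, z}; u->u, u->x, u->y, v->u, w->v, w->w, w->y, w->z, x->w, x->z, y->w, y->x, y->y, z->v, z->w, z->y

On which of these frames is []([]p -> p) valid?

G1

The schema corresponds to shift-reflexivity: forall x forall y (Rxy -> Ryy).
G1: condition met.
G2: fails — Rw0w4 but not Rw4w4.
G3: fails — Rw3w1 but not Rw1w1.
G4: fails — Ryx but not Rxx.
Valid on: G1.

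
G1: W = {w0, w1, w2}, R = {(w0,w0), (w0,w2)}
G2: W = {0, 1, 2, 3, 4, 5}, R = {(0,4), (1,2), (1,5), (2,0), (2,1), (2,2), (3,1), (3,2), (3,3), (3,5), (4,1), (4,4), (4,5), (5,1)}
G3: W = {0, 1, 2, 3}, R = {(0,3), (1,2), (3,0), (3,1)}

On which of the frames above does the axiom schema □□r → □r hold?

G1

This is the axiom for density; its first-order frame correspondent is ∀x ∀y (Rxy → ∃z (Rxz ∧ Rzy)).
G1: condition met.
G2: fails — R51 but no z with R5z and Rz1.
G3: fails — R12 but no z with R1z and Rz2.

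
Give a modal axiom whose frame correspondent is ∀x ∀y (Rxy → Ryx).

s → □◇s

A defining formula is s → □◇s (the B axiom).
Suppose s→□◇s is valid. Take Rxy and set V(s)={x}. Then s at x, so □◇s at x, so ◇s at y, so some z with Ryz has s; z=x, i.e. Ryx.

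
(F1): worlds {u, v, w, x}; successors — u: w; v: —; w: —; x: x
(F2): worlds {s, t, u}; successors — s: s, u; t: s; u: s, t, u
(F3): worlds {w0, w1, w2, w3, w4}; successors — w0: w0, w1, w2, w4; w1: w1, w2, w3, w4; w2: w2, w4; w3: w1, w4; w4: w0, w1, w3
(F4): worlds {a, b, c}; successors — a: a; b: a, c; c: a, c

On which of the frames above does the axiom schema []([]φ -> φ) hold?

(F4)

The schema corresponds to shift-reflexivity: forall x forall y (Rxy -> Ryy).
(F1): fails — Ruw but not Rww.
(F2): fails — Rut but not Rtt.
(F3): fails — Rw0w4 but not Rw4w4.
(F4): satisfies the condition.
Valid on: (F4).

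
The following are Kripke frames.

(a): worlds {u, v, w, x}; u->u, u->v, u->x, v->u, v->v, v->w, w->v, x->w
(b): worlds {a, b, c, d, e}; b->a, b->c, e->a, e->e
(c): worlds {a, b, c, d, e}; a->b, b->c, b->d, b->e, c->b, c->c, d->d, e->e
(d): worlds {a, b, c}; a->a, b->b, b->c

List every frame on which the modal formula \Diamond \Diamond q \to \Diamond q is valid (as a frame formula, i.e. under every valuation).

(b), (d)

The schema corresponds to transitivity: \forall x \forall y \forall z (Rxy \wedge Ryz \to Rxz).
(a): fails — Ruv and Rvw but not Ruw.
(b): ✓.
(c): fails — Rbc and Rcb but not Rbb.
(d): ✓.
Valid on: (b), (d).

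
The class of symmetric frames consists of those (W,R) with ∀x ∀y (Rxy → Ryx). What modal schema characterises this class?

p → □◇p

A defining formula is p → □◇p (the B axiom).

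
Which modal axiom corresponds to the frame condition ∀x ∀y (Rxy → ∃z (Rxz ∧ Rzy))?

□□ψ → □ψ

This is density; the standard corresponding axiom is C4: □□ψ → □ψ.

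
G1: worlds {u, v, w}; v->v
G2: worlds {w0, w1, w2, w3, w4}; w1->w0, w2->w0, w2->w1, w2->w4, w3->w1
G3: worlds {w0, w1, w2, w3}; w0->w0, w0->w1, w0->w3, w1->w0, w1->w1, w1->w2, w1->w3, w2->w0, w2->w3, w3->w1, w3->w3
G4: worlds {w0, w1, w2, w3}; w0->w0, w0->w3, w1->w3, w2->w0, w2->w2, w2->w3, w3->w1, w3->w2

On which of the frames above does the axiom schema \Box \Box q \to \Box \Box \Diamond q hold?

Frame correspondent (Sahlqvist): \forall x \forall z (x R^2 z \to \exists w (x R^2 w \wedge zRw)) — i.e. a generalized confluence (Geach) condition.
G1: holds.
G2: fails — w2R²w0 but no w with w2R²w and w0Rw.
G3: holds.
G4: fails — w1R²w1 but no w with w1R²w and w1Rw.

G1, G3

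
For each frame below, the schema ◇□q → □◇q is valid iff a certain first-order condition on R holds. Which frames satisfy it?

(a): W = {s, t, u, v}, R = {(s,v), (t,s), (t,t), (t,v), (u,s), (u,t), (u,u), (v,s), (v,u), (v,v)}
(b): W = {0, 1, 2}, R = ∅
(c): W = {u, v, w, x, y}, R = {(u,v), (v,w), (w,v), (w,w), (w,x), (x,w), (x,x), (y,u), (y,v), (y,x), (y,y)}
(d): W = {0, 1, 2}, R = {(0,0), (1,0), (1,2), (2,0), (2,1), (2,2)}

(b), (d)

The schema corresponds to convergence: ∀x ∀y ∀z (Rxy ∧ Rxz → ∃w (Ryw ∧ Rzw)).
(a): fails — Ruu and Rus but u and s have no common successor.
(b): ✓.
(c): fails — Ryx and Ryu but x and u have no common successor.
(d): ✓.
Valid on: (b), (d).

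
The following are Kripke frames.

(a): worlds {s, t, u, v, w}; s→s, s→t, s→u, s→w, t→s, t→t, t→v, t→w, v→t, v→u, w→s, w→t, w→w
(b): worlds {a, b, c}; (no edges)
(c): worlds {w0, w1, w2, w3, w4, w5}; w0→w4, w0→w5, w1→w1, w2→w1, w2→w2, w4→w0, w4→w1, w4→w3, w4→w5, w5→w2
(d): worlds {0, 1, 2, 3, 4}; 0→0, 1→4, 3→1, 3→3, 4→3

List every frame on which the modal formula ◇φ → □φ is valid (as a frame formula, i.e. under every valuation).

This is the axiom for partial functionality; its first-order frame correspondent is ∀x ∀y ∀z (Rxy ∧ Rxz → y = z).
(a): fails — s sees both s and t.
(b): satisfies the condition.
(c): fails — w0 sees both w4 and w5.
(d): fails — 3 sees both 1 and 3.

(b)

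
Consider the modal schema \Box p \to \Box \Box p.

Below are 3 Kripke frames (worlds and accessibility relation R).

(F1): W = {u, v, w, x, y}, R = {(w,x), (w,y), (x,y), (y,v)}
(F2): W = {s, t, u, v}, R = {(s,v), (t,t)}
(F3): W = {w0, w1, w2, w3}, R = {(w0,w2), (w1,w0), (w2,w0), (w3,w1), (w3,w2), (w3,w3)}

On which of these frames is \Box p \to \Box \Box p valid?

(F2)

This is the axiom for transitivity; its first-order frame correspondent is \forall x \forall y \forall z (Rxy \wedge Ryz \to Rxz).
(F1): fails — Rxy and Ryv but not Rxv.
(F2): satisfies the condition.
(F3): fails — Rw1w0 and Rw0w2 but not Rw1w2.
Valid on: (F2).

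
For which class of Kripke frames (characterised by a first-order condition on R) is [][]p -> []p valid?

Density

Suppose □□p→□p is valid. Take Rxy and set V(p)={w : xR²w}. Then □□p at x, so □p at x, so p at y, i.e. ∃z(Rxz∧Rzy).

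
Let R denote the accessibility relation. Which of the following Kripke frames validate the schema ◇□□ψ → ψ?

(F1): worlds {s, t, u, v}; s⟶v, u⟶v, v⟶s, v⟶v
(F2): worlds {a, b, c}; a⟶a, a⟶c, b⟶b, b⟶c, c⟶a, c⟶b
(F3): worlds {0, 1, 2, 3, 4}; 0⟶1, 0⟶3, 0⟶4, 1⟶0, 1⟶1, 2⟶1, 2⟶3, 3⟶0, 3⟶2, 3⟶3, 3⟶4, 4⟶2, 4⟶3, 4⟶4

Frame correspondent (Sahlqvist): ∀x ∀y (xRy → ∃w (yR²w ∧ x = w)) — i.e. a generalized confluence (Geach) condition.
(F1): fails — uRv but no w with vR²w and u=w.
(F2): holds.
(F3): fails — 2R1 but no w with 1R²w and 2=w.
Valid on: (F2).

(F2)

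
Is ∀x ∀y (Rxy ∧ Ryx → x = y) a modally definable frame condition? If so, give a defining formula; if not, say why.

Modal frame validity is preserved under surjective bounded morphisms.
The 8-cycle (worlds a,b,c,d,e,f,g,h with a→b→c→d→e→f→g→h→a) is antisymmetric. Sending even-indexed worlds to s and odd-indexed worlds to t is a surjective bounded morphism onto the two-world frame with s↔t, which is not antisymmetric.
Hence antisymmetry is not modally definable.

Not definable by any modal formula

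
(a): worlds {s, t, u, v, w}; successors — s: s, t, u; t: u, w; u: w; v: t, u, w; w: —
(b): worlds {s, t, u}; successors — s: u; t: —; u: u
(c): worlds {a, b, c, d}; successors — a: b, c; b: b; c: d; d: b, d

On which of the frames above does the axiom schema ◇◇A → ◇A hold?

The schema corresponds to transitivity: ∀x ∀y ∀z (Rxy ∧ Ryz → Rxz).
(a): fails — Rsu and Ruw but not Rsw.
(b): holds.
(c): fails — Rcd and Rdb but not Rcb.

(b)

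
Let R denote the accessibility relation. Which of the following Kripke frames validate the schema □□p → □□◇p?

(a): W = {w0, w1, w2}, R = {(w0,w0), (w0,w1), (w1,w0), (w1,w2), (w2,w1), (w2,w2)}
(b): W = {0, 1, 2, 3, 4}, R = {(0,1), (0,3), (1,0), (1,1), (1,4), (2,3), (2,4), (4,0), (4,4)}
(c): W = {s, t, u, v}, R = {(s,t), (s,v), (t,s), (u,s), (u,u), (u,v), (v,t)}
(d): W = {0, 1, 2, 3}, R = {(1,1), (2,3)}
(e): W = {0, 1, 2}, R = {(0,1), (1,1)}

(a), (d), (e)

The schema corresponds to a generalized confluence (Geach) condition: ∀x ∀z (xR²z → ∃w (xR²w ∧ zRw)).
(a): holds.
(b): fails — 1R²3 but no w with 1R²w and 3Rw.
(c): fails — tR²t but no w with tR²w and tRw.
(d): holds.
(e): holds.
Valid on: (a), (d), (e).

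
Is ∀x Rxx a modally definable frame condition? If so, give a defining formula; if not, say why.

This is a Sahlqvist condition; the T axiom □p → p defines it.
Suppose □p→p is valid. At any x set V(p)={w : Rxw}. Then □p holds at x, so p holds at x, i.e. Rxx.

Yes, by □p → p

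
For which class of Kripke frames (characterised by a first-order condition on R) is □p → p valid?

reflexivity: ∀x Rxx

Suppose □p→p is valid. At any x set V(p)={w : Rxw}. Then □p holds at x, so p holds at x, i.e. Rxx.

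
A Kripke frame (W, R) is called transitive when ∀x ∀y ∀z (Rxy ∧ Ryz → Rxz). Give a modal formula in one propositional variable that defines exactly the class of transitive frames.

A defining formula is □s → □□s (the 4 axiom).

□s → □□s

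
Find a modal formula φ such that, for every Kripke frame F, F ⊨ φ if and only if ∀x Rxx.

□s → s

A defining formula is □s → s (the T axiom).
Suppose □s→s is valid. At any x set V(s)={w : Rxw}. Then □s holds at x, so s holds at x, i.e. Rxx.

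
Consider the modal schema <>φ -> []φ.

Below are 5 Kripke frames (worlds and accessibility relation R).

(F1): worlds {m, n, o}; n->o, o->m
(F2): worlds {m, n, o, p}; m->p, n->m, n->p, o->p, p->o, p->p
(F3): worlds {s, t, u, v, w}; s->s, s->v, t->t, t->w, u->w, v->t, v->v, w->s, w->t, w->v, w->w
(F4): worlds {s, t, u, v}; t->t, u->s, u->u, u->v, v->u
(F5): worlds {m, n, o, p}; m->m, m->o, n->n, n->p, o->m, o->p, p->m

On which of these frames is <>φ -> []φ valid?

(F1)

Frame correspondent (Sahlqvist): forall x forall y forall z (Rxy & Rxz -> y = z) — i.e. partial functionality.
(F1): ✓.
(F2): fails — n sees both m and p.
(F3): fails — s sees both s and v.
(F4): fails — u sees both s and u.
(F5): fails — m sees both m and o.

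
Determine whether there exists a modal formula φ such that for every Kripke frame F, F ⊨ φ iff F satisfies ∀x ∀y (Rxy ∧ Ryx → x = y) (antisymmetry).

If a class were modally definable it would be closed under surjective bounded morphisms (Goldblatt–Thomason).
The 8-cycle (worlds 0,1,2,3,4,5,6,7 with 0→1→2→3→4→5→6→7→0) is antisymmetric. Sending even-indexed worlds to a and odd-indexed worlds to b is a surjective bounded morphism onto the two-world frame with a↔b, which is not antisymmetric.
So the class is not modally definable.

No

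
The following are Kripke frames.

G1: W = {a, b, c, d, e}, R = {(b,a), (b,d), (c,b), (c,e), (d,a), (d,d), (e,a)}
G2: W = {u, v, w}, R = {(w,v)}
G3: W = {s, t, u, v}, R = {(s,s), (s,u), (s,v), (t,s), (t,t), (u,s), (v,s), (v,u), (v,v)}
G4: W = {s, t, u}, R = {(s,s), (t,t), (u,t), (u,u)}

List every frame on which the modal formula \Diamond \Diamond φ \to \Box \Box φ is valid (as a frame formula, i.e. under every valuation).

Frame correspondent (Sahlqvist): \forall x \forall y \forall z ((x R^2 y \wedge x R^2 z) \to \exists w (y = w \wedge z = w)) — i.e. a generalized confluence (Geach) condition.
G1: fails — bR²a, bR²d but a ≠ d.
G2: condition met.
G3: fails — sR²s, sR²u but s ≠ u.
G4: fails — uR²t, uR²u but t ≠ u.
Valid on: G2.

G2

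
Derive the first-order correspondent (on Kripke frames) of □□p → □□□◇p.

∀x ∀z (xR³z → ∃w (xR²w ∧ zRw))

This is a Sahlqvist (Geach-type) schema ◇^0□^2p → □^3◇^1p.
Minimal-valuation argument: fix x; take any y with xR^0y and any z with xR^3z. Set V(p) to the set of worlds R-reachable from y in exactly 2 steps. Then □^2p holds at y, so the antecedent holds at x; validity forces ◇^1p at z, giving a w with zR^1w and yR^2w.
First-order correspondent: ∀x ∀z (xR³z → ∃w (xR²w ∧ zRw)).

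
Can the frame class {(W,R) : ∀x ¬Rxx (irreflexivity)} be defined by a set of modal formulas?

Not definable by any modal formula

If a class were modally definable it would be closed under surjective bounded morphisms (Goldblatt–Thomason).
The 4-cycle (worlds a,b,c,d with a→b→c→d→a) is irreflexive, and the map sending every world to a single reflexive point • is a surjective bounded morphism (forth: every edge maps to (•,•); back: every world has a successor). So any modal formula valid on the 4-cycle is also valid on the reflexive point, which is not irreflexive.
So no modal formula (or set of formulas) defines exactly the irreflexive frames.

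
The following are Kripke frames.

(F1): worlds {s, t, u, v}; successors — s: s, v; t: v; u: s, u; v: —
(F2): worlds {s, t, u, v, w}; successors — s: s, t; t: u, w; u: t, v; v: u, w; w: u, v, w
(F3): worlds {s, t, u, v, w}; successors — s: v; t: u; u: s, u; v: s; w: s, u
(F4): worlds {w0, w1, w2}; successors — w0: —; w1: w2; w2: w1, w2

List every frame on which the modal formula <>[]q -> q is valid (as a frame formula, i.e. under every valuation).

This is the axiom for symmetry; its first-order frame correspondent is forall x forall y (Rxy -> Ryx).
(F1): fails — Rtv but not Rvt.
(F2): fails — Rwu but not Ruw.
(F3): fails — Rwu but not Ruw.
(F4): ✓.
Valid on: (F4).

(F4)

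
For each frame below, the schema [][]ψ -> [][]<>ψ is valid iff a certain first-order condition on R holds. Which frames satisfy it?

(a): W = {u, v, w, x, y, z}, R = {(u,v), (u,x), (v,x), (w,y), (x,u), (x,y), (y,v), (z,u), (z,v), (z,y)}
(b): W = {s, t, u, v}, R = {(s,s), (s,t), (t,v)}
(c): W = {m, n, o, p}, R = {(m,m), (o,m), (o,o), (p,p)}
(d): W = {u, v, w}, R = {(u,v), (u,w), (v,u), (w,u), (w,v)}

The schema corresponds to a generalized confluence (Geach) condition: forall x forall z (x R^2 z -> exists w (x R^2 w & zRw)).
(a): fails — uR²y but no t with uR²t and yRt.
(b): fails — sR²v but no w with sR²w and vRw.
(c): holds.
(d): fails — vR²v but no t with vR²t and vRt.

(c)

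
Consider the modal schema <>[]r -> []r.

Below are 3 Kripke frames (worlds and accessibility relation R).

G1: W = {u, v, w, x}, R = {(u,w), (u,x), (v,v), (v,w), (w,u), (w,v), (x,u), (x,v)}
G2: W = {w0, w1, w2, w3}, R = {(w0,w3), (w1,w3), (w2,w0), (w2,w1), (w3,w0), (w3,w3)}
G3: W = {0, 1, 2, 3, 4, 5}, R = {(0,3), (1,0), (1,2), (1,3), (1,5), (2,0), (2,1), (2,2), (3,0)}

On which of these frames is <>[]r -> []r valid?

none

This is the axiom for the Euclidean property; its first-order frame correspondent is forall x forall y forall z (Rxy & Rxz -> Ryz).
G1: fails — Ruw and Ruw but not Rww.
G2: fails — Rw2w1 and Rw2w1 but not Rw1w1.
G3: fails — R03 and R03 but not R33.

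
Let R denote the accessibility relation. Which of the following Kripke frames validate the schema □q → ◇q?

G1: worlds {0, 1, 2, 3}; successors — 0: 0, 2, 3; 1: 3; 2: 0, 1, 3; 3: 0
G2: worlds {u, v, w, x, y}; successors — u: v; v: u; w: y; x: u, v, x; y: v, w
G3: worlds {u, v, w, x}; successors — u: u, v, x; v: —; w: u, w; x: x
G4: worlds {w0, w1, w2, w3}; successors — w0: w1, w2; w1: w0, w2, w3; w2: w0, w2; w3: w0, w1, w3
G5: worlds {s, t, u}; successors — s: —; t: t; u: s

G1, G2, G4

This is the axiom for seriality; its first-order frame correspondent is ∀x ∃y Rxy.
G1: holds.
G2: holds.
G3: fails — world v has no successor.
G4: holds.
G5: fails — world s has no successor.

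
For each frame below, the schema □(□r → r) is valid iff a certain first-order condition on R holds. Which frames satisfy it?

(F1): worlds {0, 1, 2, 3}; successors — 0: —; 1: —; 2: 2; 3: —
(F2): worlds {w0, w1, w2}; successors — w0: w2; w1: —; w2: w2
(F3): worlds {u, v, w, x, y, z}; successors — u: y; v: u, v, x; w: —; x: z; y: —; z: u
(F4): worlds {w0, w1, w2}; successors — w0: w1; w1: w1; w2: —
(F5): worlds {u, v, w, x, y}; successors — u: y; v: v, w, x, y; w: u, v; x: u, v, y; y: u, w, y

Frame correspondent (Sahlqvist): ∀x ∀y (Rxy → Ryy) — i.e. shift-reflexivity.
(F1): condition met.
(F2): condition met.
(F3): fails — Rvu but not Ruu.
(F4): condition met.
(F5): fails — Rwu but not Ruu.

(F1), (F2), (F4)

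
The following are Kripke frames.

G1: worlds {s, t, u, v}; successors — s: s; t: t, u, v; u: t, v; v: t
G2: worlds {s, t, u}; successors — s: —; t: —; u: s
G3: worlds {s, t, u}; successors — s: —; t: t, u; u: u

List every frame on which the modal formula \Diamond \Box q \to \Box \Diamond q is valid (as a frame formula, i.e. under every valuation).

G1, G3

Frame correspondent (Sahlqvist): \forall x \forall y \forall z (Rxy \wedge Rxz \to \exists w (Ryw \wedge Rzw)) — i.e. convergence.
G1: holds.
G2: fails — Rus and Rus but s and s have no common successor.
G3: holds.
Valid on: G1, G3.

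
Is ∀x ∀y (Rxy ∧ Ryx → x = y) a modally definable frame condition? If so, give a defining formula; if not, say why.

Any modally definable frame class is closed under surjective bounded morphisms.
The 6-cycle (worlds w0,w1,w2,w3,w4,w5 with w0→w1→w2→w3→w4→w5→w0) is antisymmetric. Sending even-indexed worlds to a and odd-indexed worlds to b is a surjective bounded morphism onto the two-world frame with a↔b, which is not antisymmetric.
Hence antisymmetry is not modally definable.

Not modally definable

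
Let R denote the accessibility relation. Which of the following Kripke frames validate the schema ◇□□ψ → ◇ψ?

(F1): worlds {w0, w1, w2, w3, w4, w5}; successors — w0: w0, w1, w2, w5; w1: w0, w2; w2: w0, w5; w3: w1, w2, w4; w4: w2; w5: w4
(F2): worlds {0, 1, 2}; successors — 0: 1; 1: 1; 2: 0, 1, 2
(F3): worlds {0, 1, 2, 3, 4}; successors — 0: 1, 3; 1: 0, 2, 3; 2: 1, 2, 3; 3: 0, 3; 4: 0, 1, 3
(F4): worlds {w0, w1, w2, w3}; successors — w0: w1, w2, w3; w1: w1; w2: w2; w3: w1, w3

The schema corresponds to a generalized confluence (Geach) condition: ∀x ∀y (xRy → ∃w (yR²w ∧ xRw)).
(F1): fails — w2Rw5 but no w with w5R²w and w2Rw.
(F2): holds.
(F3): holds.
(F4): holds.
Valid on: (F2), (F3), (F4).

(F2), (F3), (F4)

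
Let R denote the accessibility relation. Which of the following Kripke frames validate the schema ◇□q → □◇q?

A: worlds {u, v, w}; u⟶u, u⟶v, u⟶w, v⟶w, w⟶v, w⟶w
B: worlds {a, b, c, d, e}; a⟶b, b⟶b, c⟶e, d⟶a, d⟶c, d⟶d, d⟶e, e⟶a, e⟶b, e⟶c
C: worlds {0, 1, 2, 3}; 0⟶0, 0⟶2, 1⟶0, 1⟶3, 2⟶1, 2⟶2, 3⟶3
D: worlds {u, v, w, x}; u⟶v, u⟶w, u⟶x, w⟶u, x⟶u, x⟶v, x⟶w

A

Frame correspondent (Sahlqvist): ∀x ∀y ∀z (Rxy ∧ Rxz → ∃w (Ryw ∧ Rzw)) — i.e. convergence.
A: holds.
B: fails — Rdc and Rde but c and e have no common successor.
C: fails — R10 and R13 but 0 and 3 have no common successor.
D: fails — Ruv and Ruv but v and v have no common successor.
Valid on: A.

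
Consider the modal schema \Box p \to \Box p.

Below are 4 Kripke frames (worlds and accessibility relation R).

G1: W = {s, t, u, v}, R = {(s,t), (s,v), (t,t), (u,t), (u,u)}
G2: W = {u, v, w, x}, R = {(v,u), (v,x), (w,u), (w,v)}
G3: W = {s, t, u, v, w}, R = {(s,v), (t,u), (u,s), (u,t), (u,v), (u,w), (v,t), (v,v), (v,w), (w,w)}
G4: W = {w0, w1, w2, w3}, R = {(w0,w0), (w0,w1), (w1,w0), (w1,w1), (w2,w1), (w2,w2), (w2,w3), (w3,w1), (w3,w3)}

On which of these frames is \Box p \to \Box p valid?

The schema corresponds to a generalized confluence (Geach) condition: \forall x \forall z (xRz \to \exists w (xRw \wedge z = w)).
G1: satisfies the condition.
G2: satisfies the condition.
G3: satisfies the condition.
G4: satisfies the condition.

G1, G2, G3, G4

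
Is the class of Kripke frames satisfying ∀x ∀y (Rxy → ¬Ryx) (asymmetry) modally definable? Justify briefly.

Any modally definable frame class is closed under surjective bounded morphisms.
The 4-cycle (worlds 0,1,2,3 with 0→1→2→3→0) is asymmetric. Mapping every world to a single reflexive point • is a surjective bounded morphism, and the reflexive point is not asymmetric (R•• but asymmetry requires ¬R••).
So the class is not modally definable.

Not definable by any modal formula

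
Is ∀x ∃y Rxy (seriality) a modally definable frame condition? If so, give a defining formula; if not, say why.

Yes — defined by □p → ◇p

This is a Sahlqvist condition; the D axiom □p → ◇p defines it.
Suppose □p→◇p is valid. At any x set V(p)=W. Then □p at x, so ◇p at x, so x has a successor.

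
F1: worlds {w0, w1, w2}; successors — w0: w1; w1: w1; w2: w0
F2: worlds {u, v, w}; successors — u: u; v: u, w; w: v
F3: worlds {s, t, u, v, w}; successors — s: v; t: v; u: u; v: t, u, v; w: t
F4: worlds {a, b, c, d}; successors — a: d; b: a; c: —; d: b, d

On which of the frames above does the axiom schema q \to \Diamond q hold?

none

The schema corresponds to reflexivity: \forall x Rxx.
F1: fails — world w0 does not see itself.
F2: fails — world v does not see itself.
F3: fails — world s does not see itself.
F4: fails — world a does not see itself.
Valid on no frame.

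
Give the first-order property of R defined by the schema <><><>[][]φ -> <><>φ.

forall x forall y (x R^3 y -> exists w (y R^2 w & x R^2 w))

This is a Sahlqvist (Geach-type) schema ◇^3□^2φ → □^0◇^2φ.
Minimal-valuation argument: fix x; take any y with xR^3y and any z with xR^0z. Set V(φ) to the set of worlds R-reachable from y in exactly 2 steps. Then □^2φ holds at y, so the antecedent holds at x; validity forces ◇^2φ at z, giving a w with zR^2w and yR^2w.
First-order correspondent: forall x forall y (x R^3 y -> exists w (y R^2 w & x R^2 w)).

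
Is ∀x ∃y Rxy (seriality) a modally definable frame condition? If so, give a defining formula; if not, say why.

This is a Sahlqvist condition; the D axiom □p → ◇p defines it.

Definable; □p → ◇p defines it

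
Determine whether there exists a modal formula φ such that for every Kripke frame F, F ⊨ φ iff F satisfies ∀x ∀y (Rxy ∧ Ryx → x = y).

Any modally definable frame class is closed under surjective bounded morphisms.
The 4-cycle (worlds a,b,c,d with a→b→c→d→a) is antisymmetric. Sending even-indexed worlds to s and odd-indexed worlds to t is a surjective bounded morphism onto the two-world frame with s↔t, which is not antisymmetric.
So the class is not modally definable.

Not definable by any modal formula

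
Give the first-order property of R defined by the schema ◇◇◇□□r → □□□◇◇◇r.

This is a Sahlqvist (Geach-type) schema ◇^3□^2r → □^3◇^3r.
Minimal-valuation argument: fix x; take any y with xR^3y and any z with xR^3z. Set V(r) to the set of worlds R-reachable from y in exactly 2 steps. Then □^2r holds at y, so the antecedent holds at x; validity forces ◇^3r at z, giving a w with zR^3w and yR^2w.
First-order correspondent: ∀x ∀y ∀z ((xR³y ∧ xR³z) → ∃w (yR²w ∧ zR³w)).

∀x ∀y ∀z ((xR³y ∧ xR³z) → ∃w (yR²w ∧ zR³w))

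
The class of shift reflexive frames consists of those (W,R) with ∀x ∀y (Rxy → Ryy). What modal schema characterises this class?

This is shift-reflexivity; the standard corresponding axiom is T□: □(□ψ → ψ).
Suppose □(□ψ→ψ) is valid. Take Rxy and set V(ψ)={w : Ryw}. Then at y, □ψ holds; since □(□ψ→ψ) at x, □ψ→ψ at y, so ψ at y, i.e. Ryy.

□(□ψ → ψ)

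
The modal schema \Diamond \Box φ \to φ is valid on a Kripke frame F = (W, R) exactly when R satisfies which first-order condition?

Equivalently (dual form): φ → □◇φ.
Suppose φ→□◇φ is valid. Take Rxy and set V(φ)={x}. Then φ at x, so □◇φ at x, so ◇φ at y, so some z with Ryz has φ; z=x, i.e. Ryx.
Conversely, any frame satisfying \forall x \forall y (Rxy \to Ryx) validates the schema.
So the correspondent is symmetry.

symmetry: \forall x \forall y (Rxy \to Ryx)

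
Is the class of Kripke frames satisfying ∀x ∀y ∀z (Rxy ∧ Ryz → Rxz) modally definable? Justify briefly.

The condition is transitivity. A defining modal formula is □r → □□r.
Suppose □r→□□r is valid. Take Rxy, Ryz and set V(r)={w : Rxw}. Then □r at x, so □□r at x, so □r at y, so r at z, i.e. Rxz.

Yes — defined by □r → □□r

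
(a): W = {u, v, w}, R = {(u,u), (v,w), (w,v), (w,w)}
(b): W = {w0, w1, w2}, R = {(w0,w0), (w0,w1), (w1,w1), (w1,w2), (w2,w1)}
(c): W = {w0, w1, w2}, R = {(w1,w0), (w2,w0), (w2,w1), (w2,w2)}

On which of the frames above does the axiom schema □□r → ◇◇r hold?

The schema corresponds to a generalized confluence (Geach) condition: ∀x ∃w (xR²w ∧ xR²w).
(a): holds.
(b): holds.
(c): fails — at w0 but no w with w0R²w and w0R²w.
Valid on: (a), (b).

(a), (b)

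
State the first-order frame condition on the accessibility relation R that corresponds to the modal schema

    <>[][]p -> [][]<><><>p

forall x forall y forall z ((xRy & x R^2 z) -> exists w (y R^2 w & z R^3 w))

This is a Sahlqvist (Geach-type) schema ◇^1□^2p → □^2◇^3p.
Minimal-valuation argument: fix x; take any y with xR^1y and any z with xR^2z. Set V(p) to the set of worlds R-reachable from y in exactly 2 steps. Then □^2p holds at y, so the antecedent holds at x; validity forces ◇^3p at z, giving a w with zR^3w and yR^2w.
First-order correspondent: forall x forall y forall z ((xRy & x R^2 z) -> exists w (y R^2 w & z R^3 w)).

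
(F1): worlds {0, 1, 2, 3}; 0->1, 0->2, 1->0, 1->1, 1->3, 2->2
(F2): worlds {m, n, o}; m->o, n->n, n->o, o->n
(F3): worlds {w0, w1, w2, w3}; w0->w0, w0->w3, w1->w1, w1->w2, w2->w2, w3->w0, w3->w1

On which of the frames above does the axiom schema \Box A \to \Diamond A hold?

Frame correspondent (Sahlqvist): \forall x \exists y Rxy — i.e. seriality.
(F1): fails — world 3 has no successor.
(F2): holds.
(F3): holds.
Valid on: (F2), (F3).

(F2), (F3)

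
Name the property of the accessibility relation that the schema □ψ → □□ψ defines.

Transitivity

Suppose □ψ→□□ψ is valid. Take Rxy, Ryz and set V(ψ)={w : Rxw}. Then □ψ at x, so □□ψ at x, so □ψ at y, so ψ at z, i.e. Rxz.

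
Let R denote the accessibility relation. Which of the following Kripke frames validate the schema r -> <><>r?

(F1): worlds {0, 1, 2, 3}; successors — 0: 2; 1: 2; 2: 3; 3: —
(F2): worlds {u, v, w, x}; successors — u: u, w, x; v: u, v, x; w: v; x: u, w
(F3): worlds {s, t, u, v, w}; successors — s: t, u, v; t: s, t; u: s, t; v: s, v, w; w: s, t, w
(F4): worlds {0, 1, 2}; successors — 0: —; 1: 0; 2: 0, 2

(F3)

This is the axiom for a generalized confluence (Geach) condition; its first-order frame correspondent is forall x exists w (x = w & x R^2 w).
(F1): fails — at 0 but no w with 0=w and 0R²w.
(F2): fails — at w but no t with w=t and wR²t.
(F3): satisfies the condition.
(F4): fails — at 0 but no w with 0=w and 0R²w.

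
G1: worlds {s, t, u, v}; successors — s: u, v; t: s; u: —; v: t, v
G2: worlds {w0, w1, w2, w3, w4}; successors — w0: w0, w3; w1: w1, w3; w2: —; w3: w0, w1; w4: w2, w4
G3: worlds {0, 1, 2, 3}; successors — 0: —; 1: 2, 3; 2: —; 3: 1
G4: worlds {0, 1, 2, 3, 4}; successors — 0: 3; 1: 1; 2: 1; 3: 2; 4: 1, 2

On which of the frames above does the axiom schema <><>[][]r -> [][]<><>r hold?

G4

Frame correspondent (Sahlqvist): forall x forall y forall z ((x R^2 y & x R^2 z) -> exists w (y R^2 w & z R^2 w)) — i.e. a generalized confluence (Geach) condition.
G1: fails — tR²u, tR²u but no w with uR²w and uR²w.
G2: fails — w4R²w2, w4R²w2 but no w with w2R²w and w2R²w.
G3: fails — 3R²2, 3R²2 but no w with 2R²w and 2R²w.
G4: satisfies the condition.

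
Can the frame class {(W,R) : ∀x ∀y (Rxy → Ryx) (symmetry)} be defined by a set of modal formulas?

Definable; p → □◇p defines it

Yes: it is symmetry, defined by the B schema p → □◇p.
Suppose p→□◇p is valid. Take Rxy and set V(p)={x}. Then p at x, so □◇p at x, so ◇p at y, so some z with Ryz has p; z=x, i.e. Ryx.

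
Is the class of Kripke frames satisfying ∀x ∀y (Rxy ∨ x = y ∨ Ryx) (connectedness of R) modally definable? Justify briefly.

No

Any modally definable frame class is closed under disjoint unions.
Take 2 disjoint single-world reflexive frames: each is trivially connected, but their disjoint union has 2 worlds with no edge between distinct components, so it is not connected.
So the class is not modally definable.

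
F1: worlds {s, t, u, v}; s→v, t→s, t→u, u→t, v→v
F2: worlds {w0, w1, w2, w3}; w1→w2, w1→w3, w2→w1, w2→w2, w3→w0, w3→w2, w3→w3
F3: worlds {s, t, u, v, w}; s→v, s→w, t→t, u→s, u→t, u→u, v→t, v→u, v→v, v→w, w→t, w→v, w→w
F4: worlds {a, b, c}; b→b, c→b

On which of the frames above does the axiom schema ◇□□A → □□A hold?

F4

Frame correspondent (Sahlqvist): ∀x ∀y ∀z ((xRy ∧ xR²z) → ∃w (yR²w ∧ z = w)) — i.e. a generalized confluence (Geach) condition.
F1: fails — tRs, tR²t but no w with sR²w and t=w.
F2: fails — w1Rw2, w1R²w0 but no w with w2R²w and w0=w.
F3: fails — uRs, uR²s but no w* with sR²w* and s=w*.
F4: ✓.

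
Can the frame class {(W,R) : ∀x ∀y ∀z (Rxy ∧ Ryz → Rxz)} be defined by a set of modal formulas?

This is a Sahlqvist condition; the 4 axiom □p → □□p defines it.
Suppose □p→□□p is valid. Take Rxy, Ryz and set V(p)={w : Rxw}. Then □p at x, so □□p at x, so □p at y, so p at z, i.e. Rxz.

Definable; □p → □□p defines it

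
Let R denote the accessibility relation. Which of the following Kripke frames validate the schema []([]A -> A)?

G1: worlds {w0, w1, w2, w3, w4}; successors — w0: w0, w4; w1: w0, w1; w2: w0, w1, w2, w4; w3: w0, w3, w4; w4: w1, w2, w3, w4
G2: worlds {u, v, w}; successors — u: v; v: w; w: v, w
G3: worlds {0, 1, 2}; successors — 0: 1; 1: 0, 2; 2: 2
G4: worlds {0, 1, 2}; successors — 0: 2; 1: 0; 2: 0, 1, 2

G1

The schema corresponds to shift-reflexivity: forall x forall y (Rxy -> Ryy).
G1: ✓.
G2: fails — Ruv but not Rvv.
G3: fails — R01 but not R11.
G4: fails — R10 but not R00.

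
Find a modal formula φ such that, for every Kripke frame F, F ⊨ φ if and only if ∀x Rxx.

The condition is reflexivity. The T schema □q → q defines it.
Suppose □q→q is valid. At any x set V(q)={w : Rxw}. Then □q holds at x, so q holds at x, i.e. Rxx.

□q → q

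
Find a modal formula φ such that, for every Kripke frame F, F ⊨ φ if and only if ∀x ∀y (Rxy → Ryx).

ψ → □◇ψ

This is symmetry; the standard corresponding axiom is B: ψ → □◇ψ.
Suppose ψ→□◇ψ is valid. Take Rxy and set V(ψ)={x}. Then ψ at x, so □◇ψ at x, so ◇ψ at y, so some z with Ryz has ψ; z=x, i.e. Ryx.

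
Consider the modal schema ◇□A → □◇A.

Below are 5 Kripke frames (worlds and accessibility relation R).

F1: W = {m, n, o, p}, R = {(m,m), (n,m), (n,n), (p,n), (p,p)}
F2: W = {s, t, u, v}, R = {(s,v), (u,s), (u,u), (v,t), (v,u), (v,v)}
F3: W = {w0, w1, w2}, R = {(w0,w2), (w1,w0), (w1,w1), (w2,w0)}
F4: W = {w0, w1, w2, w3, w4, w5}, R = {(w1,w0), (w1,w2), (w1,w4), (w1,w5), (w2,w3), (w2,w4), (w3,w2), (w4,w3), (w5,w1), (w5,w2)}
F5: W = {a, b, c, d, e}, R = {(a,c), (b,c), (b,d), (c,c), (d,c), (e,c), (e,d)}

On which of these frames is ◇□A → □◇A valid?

The schema corresponds to convergence: ∀x ∀y ∀z (Rxy ∧ Rxz → ∃w (Ryw ∧ Rzw)).
F1: ✓.
F2: fails — Ruu and Rus but u and s have no common successor.
F3: fails — Rw1w0 and Rw1w1 but w0 and w1 have no common successor.
F4: fails — Rw1w5 and Rw1w2 but w5 and w2 have no common successor.
F5: ✓.

F1, F5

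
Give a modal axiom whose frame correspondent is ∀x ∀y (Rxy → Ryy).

□(□q → q)

This is shift-reflexivity; the standard corresponding axiom is T□: □(□q → q).
Suppose □(□q→q) is valid. Take Rxy and set V(q)={w : Ryw}. Then at y, □q holds; since □(□q→q) at x, □q→q at y, so q at y, i.e. Ryy.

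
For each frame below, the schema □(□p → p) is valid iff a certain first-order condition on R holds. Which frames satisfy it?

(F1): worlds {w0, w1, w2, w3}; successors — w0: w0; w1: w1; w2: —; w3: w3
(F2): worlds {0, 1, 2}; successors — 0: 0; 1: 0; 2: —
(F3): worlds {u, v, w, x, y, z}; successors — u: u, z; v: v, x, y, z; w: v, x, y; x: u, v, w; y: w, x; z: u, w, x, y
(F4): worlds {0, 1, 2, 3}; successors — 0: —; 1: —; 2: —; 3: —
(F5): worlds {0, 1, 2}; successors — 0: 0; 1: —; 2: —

(F1), (F2), (F4), (F5)

The schema corresponds to shift-reflexivity: ∀x ∀y (Rxy → Ryy).
(F1): ✓.
(F2): ✓.
(F3): fails — Rxw but not Rww.
(F4): ✓.
(F5): ✓.
Valid on: (F1), (F2), (F4), (F5).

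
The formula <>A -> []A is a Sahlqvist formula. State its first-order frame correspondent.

Suppose ◇A→□A is valid. Take Rxy, Rxz and set V(A)={y}. Then ◇A at x, so □A at x, so A at z, i.e. z=y.
Conversely, on a frame with partial functionality the schema holds at every world under every valuation.
Frame condition: forall x forall y forall z (Rxy & Rxz -> y = z).

partial functionality: forall x forall y forall z (Rxy & Rxz -> y = z)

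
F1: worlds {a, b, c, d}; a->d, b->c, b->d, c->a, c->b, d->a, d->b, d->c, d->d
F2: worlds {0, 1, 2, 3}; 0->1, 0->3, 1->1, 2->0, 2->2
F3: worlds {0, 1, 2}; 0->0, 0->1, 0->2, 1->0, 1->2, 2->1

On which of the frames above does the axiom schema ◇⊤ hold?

Frame correspondent (Sahlqvist): ∀x ∃y Rxy — i.e. seriality.
F1: condition met.
F2: fails — world 3 has no successor.
F3: condition met.
Valid on: F1, F3.

F1, F3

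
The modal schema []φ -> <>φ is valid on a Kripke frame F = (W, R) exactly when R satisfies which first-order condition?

Seriality

Suppose □φ→◇φ is valid. At any x set V(φ)=W. Then □φ at x, so ◇φ at x, so x has a successor.
Conversely, on a frame with seriality the schema holds at every world under every valuation.
Frame condition: forall x exists y Rxy.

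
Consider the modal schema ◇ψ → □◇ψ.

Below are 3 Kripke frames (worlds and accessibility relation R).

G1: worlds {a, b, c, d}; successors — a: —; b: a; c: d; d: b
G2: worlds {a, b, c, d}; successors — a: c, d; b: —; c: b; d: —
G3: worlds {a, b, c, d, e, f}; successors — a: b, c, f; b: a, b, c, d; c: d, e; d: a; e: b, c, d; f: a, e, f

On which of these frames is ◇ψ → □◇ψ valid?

none

The schema corresponds to the Euclidean property: ∀x ∀y ∀z (Rxy ∧ Rxz → Ryz).
G1: fails — Rba and Rba but not Raa.
G2: fails — Rac and Rac but not Rcc.
G3: fails — Rab and Raf but not Rbf.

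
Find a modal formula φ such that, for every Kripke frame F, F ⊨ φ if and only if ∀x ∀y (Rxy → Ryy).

The condition is shift-reflexivity. The T□ schema □(□r → r) defines it.

□(□r → r)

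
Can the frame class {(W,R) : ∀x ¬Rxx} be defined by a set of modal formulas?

Not definable by any modal formula

Any modally definable frame class is closed under surjective bounded morphisms.
The 2-cycle (worlds s,t with s→t→s) is irreflexive, and the map sending every world to a single reflexive point • is a surjective bounded morphism (forth: every edge maps to (•,•); back: every world has a successor). So any modal formula valid on the 2-cycle is also valid on the reflexive point, which is not irreflexive.
So no modal formula (or set of formulas) defines exactly the irreflexive frames.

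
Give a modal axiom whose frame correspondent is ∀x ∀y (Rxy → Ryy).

This is shift-reflexivity; the standard corresponding axiom is T□: □(□ψ → ψ).
Suppose □(□ψ→ψ) is valid. Take Rxy and set V(ψ)={w : Ryw}. Then at y, □ψ holds; since □(□ψ→ψ) at x, □ψ→ψ at y, so ψ at y, i.e. Ryy.

□(□ψ → ψ)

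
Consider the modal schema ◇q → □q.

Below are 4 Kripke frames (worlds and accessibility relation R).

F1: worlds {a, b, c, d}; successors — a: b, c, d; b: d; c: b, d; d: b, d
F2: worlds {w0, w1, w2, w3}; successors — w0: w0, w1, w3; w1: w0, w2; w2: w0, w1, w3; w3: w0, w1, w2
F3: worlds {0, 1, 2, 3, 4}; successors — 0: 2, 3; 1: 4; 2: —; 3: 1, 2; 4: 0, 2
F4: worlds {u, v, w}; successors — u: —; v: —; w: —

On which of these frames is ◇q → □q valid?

F4

The schema corresponds to partial functionality: ∀x ∀y ∀z (Rxy ∧ Rxz → y = z).
F1: fails — a sees both b and c.
F2: fails — w0 sees both w0 and w1.
F3: fails — 0 sees both 2 and 3.
F4: ✓.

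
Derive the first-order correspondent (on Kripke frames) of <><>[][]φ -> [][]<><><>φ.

forall x forall y forall z ((x R^2 y & x R^2 z) -> exists w (y R^2 w & z R^3 w))

This is a Sahlqvist (Geach-type) schema ◇^2□^2φ → □^2◇^3φ.
Minimal-valuation argument: fix x; take any y with xR^2y and any z with xR^2z. Set V(φ) to the set of worlds R-reachable from y in exactly 2 steps. Then □^2φ holds at y, so the antecedent holds at x; validity forces ◇^3φ at z, giving a w with zR^3w and yR^2w.
First-order correspondent: forall x forall y forall z ((x R^2 y & x R^2 z) -> exists w (y R^2 w & z R^3 w)).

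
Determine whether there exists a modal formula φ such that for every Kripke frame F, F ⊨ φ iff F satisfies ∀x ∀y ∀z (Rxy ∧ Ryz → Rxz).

Definable; □q → □□q defines it

This is a Sahlqvist condition; the 4 axiom □q → □□q defines it.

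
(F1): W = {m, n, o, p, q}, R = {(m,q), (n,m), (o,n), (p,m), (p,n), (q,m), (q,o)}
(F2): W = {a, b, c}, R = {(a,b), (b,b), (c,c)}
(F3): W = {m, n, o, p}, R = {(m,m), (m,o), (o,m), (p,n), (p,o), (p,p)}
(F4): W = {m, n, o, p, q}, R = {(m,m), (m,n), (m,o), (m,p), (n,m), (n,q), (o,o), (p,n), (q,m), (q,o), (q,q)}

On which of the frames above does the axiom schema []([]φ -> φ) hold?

(F2)

Frame correspondent (Sahlqvist): forall x forall y (Rxy -> Ryy) — i.e. shift-reflexivity.
(F1): fails — Ron but not Rnn.
(F2): ✓.
(F3): fails — Rpn but not Rnn.
(F4): fails — Rpn but not Rnn.
Valid on: (F2).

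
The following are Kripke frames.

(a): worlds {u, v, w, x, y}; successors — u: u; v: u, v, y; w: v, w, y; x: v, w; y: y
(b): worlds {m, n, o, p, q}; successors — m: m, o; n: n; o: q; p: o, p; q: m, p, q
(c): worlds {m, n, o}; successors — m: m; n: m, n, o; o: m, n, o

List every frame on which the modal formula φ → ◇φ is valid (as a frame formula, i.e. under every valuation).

Frame correspondent (Sahlqvist): ∀x Rxx — i.e. reflexivity.
(a): fails — world x does not see itself.
(b): fails — world o does not see itself.
(c): condition met.
Valid on: (c).

(c)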